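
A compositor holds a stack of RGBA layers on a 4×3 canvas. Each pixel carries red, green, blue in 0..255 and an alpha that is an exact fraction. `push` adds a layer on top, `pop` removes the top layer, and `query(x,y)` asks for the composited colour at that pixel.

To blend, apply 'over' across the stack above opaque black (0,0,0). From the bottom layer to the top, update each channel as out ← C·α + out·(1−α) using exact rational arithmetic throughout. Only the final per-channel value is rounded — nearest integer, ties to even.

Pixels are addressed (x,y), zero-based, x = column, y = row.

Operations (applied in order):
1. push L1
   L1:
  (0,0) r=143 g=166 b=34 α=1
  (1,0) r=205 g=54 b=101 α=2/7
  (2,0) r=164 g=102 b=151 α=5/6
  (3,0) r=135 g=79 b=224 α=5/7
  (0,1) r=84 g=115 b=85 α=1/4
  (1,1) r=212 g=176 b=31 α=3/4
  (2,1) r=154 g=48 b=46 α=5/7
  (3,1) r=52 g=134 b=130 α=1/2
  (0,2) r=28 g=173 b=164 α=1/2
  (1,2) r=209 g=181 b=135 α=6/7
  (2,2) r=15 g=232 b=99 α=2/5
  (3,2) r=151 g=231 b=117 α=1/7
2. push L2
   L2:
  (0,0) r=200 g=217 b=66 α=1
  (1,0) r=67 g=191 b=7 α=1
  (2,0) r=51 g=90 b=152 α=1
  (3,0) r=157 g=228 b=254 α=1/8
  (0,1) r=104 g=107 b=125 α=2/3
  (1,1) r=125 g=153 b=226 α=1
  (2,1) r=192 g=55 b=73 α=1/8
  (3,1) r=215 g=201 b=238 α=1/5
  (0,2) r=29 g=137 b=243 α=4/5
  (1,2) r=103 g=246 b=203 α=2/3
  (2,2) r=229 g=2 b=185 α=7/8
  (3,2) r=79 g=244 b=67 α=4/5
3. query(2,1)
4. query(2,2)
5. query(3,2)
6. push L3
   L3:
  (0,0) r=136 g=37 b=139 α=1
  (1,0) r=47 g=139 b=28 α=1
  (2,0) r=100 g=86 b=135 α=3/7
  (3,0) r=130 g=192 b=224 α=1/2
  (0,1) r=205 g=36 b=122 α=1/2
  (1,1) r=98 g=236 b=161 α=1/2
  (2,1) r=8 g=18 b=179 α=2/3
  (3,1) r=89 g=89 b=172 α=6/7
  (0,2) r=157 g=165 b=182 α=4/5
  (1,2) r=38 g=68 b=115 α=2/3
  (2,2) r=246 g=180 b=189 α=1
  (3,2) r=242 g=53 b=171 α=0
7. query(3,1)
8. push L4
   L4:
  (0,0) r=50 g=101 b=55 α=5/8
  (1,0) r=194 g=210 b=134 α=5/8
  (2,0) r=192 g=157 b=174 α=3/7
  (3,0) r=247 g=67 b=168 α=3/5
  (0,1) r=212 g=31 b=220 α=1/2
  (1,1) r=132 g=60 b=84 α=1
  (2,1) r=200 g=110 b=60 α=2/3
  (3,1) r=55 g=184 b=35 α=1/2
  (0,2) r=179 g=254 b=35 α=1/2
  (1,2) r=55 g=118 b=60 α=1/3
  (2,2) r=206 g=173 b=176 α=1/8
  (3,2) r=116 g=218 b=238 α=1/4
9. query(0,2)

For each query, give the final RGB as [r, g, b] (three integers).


query (2,1) [L1,L2] — begin 0,0,0
+L1 (α=5/7) → [110, 240/7, 230/7]
+L2 (α=1/8) → [481/4, 295/8, 303/8]
rounded: [120, 37, 38]

(2,2) stack=L1,L2; from [0,0,0]:
after L1 α=2/5: [6, 464/5, 198/5]
after L2 α=7/8: [1609/8, 267/20, 6673/40]
rounded: [201, 13, 167]

query (3,2) [L1,L2] — begin 0,0,0
after L1 α=1/7: [151/7, 33, 117/7]
after L2 α=4/5: [2363/35, 1009/5, 1993/35]
→ [68, 202, 57]

query (3,1) [L1,L2,L3] — begin 0,0,0
L1 α=1/2: [26, 67, 65]
L2 α=1/5: [319/5, 469/5, 498/5]
L3 α=6/7: [427/5, 3139/35, 5658/35]
= [85, 90, 162]

query (0,2) [L1,L2,L3,L4] — begin 0,0,0
L1 α=1/2: [14, 173/2, 82]
L2 α=4/5: [26, 1269/10, 1054/5]
L3 α=4/5: [654/5, 7869/50, 4694/25]
L4 α=1/2: [1549/10, 20569/100, 5569/50]
rounded: [155, 206, 111]


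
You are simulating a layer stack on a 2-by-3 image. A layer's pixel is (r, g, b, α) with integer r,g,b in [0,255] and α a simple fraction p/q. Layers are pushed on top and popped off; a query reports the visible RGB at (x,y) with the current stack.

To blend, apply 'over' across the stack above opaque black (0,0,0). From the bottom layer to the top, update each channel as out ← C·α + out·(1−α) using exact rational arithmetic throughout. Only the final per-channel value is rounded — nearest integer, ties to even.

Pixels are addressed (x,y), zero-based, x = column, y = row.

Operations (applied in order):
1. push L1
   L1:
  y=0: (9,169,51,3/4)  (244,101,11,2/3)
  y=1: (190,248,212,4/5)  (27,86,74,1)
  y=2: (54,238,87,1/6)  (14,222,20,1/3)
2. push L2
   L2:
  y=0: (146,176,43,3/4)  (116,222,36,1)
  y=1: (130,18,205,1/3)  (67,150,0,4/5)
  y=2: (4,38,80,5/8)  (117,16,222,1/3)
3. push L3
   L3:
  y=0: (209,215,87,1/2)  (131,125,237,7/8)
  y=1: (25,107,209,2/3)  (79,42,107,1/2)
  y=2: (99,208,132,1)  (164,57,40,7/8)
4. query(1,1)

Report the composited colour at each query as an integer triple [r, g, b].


at x=1,y=1 over L1,L2,L3:
L1 α=1: [27, 86, 74]
L2 α=4/5: [59, 686/5, 74/5]
L3 α=1/2: [69, 448/5, 609/10]
rounded: [69, 90, 61]


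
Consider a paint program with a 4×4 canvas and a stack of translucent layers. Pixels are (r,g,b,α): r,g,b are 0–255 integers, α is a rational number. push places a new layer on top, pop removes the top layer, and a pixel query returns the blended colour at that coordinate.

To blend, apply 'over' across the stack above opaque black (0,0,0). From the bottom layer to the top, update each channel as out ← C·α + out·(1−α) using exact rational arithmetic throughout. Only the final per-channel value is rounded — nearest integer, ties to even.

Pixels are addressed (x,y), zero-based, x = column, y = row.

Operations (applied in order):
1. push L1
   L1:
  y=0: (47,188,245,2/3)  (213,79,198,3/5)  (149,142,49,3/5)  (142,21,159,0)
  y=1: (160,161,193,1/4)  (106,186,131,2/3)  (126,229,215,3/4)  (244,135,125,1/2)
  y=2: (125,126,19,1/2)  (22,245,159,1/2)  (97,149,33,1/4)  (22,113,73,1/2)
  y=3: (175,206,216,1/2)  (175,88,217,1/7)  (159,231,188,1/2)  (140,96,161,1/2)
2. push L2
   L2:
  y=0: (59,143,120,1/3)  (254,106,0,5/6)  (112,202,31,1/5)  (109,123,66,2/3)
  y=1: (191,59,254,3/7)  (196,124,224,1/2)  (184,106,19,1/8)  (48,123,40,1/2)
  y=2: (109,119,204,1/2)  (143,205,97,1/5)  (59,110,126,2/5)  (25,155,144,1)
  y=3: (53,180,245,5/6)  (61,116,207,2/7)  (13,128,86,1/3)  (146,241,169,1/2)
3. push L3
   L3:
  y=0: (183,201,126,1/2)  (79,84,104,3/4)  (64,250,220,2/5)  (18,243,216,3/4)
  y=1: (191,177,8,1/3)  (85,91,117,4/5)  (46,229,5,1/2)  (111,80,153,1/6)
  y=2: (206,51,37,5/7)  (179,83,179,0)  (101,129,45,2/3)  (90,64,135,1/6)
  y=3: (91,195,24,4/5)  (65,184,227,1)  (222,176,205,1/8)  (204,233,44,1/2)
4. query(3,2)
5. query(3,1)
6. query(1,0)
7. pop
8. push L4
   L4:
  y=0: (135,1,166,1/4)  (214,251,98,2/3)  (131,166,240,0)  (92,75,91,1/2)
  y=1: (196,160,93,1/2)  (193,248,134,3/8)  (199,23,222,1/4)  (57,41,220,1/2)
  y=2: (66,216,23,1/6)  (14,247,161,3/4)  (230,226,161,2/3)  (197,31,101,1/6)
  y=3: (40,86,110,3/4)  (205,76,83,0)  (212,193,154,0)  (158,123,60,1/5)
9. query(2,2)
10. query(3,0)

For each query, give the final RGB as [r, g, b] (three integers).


at x=3,y=2 over L1,L2,L3:
L1 α=1/2: [11, 113/2, 73/2]
L2 α=1: [25, 155, 144]
L3 α=1/6: [215/6, 839/6, 285/2]
= [36, 140, 142]

(3,1) stack=L1,L2,L3; from [0,0,0]:
after L1 α=1/2: [122, 135/2, 125/2]
after L2 α=1/2: [85, 381/4, 205/4]
after L3 α=1/6: [268/3, 2225/24, 1637/24]
= [89, 93, 68]

at x=1,y=0 over L1,L2,L3:
L1 α=3/5: [639/5, 237/5, 594/5]
L2 α=5/6: [6989/30, 2887/30, 99/5]
L3 α=3/4: [14099/120, 10447/120, 1659/20]
rounded: [117, 87, 83]

(2,2) stack=L1,L2,L4; from [0,0,0]:
L1 α=1/4: [97/4, 149/4, 33/4]
L2 α=2/5: [763/20, 1327/20, 1107/20]
L4 α=2/3: [3321/20, 10367/60, 7547/60]
→ [166, 173, 126]

at x=3,y=0 over L1,L2,L4:
L1 α=0: [0, 0, 0]
L2 α=2/3: [218/3, 82, 44]
L4 α=1/2: [247/3, 157/2, 135/2]
→ [82, 78, 68]


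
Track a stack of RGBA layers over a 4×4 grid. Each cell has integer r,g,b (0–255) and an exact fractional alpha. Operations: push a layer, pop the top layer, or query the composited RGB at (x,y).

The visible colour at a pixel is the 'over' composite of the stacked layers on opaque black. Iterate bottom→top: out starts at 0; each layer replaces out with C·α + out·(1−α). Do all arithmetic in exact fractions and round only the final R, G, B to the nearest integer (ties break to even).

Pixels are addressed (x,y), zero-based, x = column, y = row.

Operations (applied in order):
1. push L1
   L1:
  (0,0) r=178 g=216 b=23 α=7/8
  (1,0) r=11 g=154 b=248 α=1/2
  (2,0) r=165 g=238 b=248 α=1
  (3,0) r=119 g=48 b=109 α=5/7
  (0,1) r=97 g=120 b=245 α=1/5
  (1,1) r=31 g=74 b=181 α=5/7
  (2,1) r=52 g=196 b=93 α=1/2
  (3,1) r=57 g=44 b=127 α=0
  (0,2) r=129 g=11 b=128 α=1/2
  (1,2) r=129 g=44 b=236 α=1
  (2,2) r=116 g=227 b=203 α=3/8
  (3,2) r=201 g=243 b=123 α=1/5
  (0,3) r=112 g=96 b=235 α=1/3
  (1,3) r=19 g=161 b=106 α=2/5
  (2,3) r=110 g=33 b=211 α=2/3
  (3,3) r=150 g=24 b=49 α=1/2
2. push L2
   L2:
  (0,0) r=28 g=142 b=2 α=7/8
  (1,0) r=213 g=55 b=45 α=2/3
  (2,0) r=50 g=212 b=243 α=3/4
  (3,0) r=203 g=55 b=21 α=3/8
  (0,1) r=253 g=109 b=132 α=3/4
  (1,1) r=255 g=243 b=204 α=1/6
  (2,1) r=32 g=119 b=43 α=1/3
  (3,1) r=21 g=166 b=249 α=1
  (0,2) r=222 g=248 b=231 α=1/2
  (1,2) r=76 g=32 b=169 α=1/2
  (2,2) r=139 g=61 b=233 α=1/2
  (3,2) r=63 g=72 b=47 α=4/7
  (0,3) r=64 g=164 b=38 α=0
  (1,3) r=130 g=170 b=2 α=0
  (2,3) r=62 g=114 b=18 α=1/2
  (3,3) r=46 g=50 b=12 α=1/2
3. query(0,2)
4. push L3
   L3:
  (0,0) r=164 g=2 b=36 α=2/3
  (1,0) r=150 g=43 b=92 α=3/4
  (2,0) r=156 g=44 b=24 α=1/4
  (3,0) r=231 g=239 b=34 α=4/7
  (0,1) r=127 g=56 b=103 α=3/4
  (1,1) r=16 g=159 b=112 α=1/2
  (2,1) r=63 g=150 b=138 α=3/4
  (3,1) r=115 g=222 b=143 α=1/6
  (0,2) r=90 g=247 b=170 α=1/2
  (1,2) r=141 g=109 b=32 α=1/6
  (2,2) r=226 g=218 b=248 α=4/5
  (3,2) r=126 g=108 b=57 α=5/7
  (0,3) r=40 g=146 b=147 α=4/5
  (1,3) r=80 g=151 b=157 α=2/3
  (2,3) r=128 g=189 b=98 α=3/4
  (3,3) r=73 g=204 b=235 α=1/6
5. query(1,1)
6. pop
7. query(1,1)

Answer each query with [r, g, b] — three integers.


(0,2) stack=L1,L2; from [0,0,0]:
+L1 (α=1/2) → [129/2, 11/2, 64]
+L2 (α=1/2) → [573/4, 507/4, 295/2]
= [143, 127, 148]

at x=1,y=1 over L1,L2,L3:
+L1 (α=5/7) → [155/7, 370/7, 905/7]
+L2 (α=1/6) → [1280/21, 3551/42, 5953/42]
+L3 (α=1/2) → [808/21, 10229/84, 10657/84]
→ [38, 122, 127]

(1,1) stack=L1,L2; from [0,0,0]:
L1 α=5/7: [155/7, 370/7, 905/7]
L2 α=1/6: [1280/21, 3551/42, 5953/42]
= [61, 85, 142]


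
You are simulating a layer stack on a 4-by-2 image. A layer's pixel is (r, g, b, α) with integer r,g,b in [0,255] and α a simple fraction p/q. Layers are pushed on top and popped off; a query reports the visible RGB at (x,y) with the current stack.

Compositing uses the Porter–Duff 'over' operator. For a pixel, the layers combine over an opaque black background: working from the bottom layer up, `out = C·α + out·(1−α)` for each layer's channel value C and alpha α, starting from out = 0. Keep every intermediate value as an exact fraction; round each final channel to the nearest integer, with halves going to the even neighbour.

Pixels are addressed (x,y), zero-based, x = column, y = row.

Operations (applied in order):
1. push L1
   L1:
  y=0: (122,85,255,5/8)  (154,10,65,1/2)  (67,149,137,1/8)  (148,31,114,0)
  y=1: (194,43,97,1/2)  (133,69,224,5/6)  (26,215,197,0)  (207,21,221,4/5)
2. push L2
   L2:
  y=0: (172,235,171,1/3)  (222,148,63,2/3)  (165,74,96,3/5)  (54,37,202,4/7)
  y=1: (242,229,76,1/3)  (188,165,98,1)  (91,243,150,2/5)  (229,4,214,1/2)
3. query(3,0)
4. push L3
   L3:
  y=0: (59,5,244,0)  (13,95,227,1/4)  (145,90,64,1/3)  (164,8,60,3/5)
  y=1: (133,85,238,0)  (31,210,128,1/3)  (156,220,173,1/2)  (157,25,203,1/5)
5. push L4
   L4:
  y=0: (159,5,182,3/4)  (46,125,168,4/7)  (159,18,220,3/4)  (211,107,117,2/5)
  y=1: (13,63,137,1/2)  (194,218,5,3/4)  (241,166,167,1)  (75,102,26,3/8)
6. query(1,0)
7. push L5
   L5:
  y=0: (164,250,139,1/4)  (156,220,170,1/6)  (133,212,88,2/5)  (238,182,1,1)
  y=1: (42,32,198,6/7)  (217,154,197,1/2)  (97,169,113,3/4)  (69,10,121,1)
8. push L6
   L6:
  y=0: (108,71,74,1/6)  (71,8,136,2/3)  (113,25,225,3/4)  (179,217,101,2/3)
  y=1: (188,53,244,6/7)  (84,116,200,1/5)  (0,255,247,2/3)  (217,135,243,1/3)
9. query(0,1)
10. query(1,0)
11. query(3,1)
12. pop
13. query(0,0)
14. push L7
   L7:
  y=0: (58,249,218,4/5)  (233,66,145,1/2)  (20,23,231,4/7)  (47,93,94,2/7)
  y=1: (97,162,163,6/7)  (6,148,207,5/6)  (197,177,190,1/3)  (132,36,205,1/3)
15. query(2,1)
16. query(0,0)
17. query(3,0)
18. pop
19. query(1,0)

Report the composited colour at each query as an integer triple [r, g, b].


query (3,0) [L1,L2] — begin 0,0,0
+L1 (α=0) → [0, 0, 0]
+L2 (α=4/7) → [216/7, 148/7, 808/7]
rounded: [31, 21, 115]

(1,0) stack=L1,L2,L3,L4; from [0,0,0]:
+L1 (α=1/2) → [77, 5, 65/2]
+L2 (α=2/3) → [521/3, 301/3, 317/6]
+L3 (α=1/4) → [267/2, 99, 771/8]
+L4 (α=4/7) → [167/2, 797/7, 7689/56]
= [84, 114, 137]

at x=0,y=1 over L1,L2,L3,L4,L5,L6:
after L1 α=1/2: [97, 43/2, 97/2]
after L2 α=1/3: [436/3, 272/3, 173/3]
after L3 α=0: [436/3, 272/3, 173/3]
after L4 α=1/2: [475/6, 461/6, 292/3]
after L5 α=6/7: [1987/42, 1613/42, 3856/21]
after L6 α=6/7: [49363/294, 14969/294, 34600/147]
rounded: [168, 51, 235]

query (1,0) [L1,L2,L3,L4,L5,L6] — begin 0,0,0
after L1 α=1/2: [77, 5, 65/2]
after L2 α=2/3: [521/3, 301/3, 317/6]
after L3 α=1/4: [267/2, 99, 771/8]
after L4 α=4/7: [167/2, 797/7, 7689/56]
after L5 α=1/6: [1147/12, 5525/42, 47965/336]
after L6 α=2/3: [2851/36, 6197/126, 139357/1008]
= [79, 49, 138]

query (3,1) [L1,L2,L3,L4,L5,L6] — begin 0,0,0
after L1 α=4/5: [828/5, 84/5, 884/5]
after L2 α=1/2: [1973/10, 52/5, 977/5]
after L3 α=1/5: [4731/25, 333/25, 4923/25]
after L4 α=3/8: [732/5, 1863/40, 5313/40]
after L5 α=1: [69, 10, 121]
after L6 α=1/3: [355/3, 155/3, 485/3]
→ [118, 52, 162]

(0,0) stack=L1,L2,L3,L4,L5; from [0,0,0]:
after L1 α=5/8: [305/4, 425/8, 1275/8]
after L2 α=1/3: [649/6, 455/4, 653/4]
after L3 α=0: [649/6, 455/4, 653/4]
after L4 α=3/4: [3511/24, 515/16, 2837/16]
after L5 α=1/4: [4823/32, 5545/64, 10735/64]
→ [151, 87, 168]

(2,1) stack=L1,L2,L3,L4,L5,L7; from [0,0,0]:
+L1 (α=0) → [0, 0, 0]
+L2 (α=2/5) → [182/5, 486/5, 60]
+L3 (α=1/2) → [481/5, 793/5, 233/2]
+L4 (α=1) → [241, 166, 167]
+L5 (α=3/4) → [133, 673/4, 253/2]
+L7 (α=1/3) → [463/3, 1027/6, 443/3]
= [154, 171, 148]

(0,0) stack=L1,L2,L3,L4,L5,L7; from [0,0,0]:
+L1 (α=5/8) → [305/4, 425/8, 1275/8]
+L2 (α=1/3) → [649/6, 455/4, 653/4]
+L3 (α=0) → [649/6, 455/4, 653/4]
+L4 (α=3/4) → [3511/24, 515/16, 2837/16]
+L5 (α=1/4) → [4823/32, 5545/64, 10735/64]
+L7 (α=4/5) → [12247/160, 69289/320, 66543/320]
= [77, 217, 208]

at x=3,y=0 over L1,L2,L3,L4,L5,L7:
+L1 (α=0) → [0, 0, 0]
+L2 (α=4/7) → [216/7, 148/7, 808/7]
+L3 (α=3/5) → [3876/35, 464/35, 2876/35]
+L4 (α=2/5) → [26398/175, 8882/175, 16818/175]
+L5 (α=1) → [238, 182, 1]
+L7 (α=2/7) → [1284/7, 1096/7, 193/7]
→ [183, 157, 28]

(1,0) stack=L1,L2,L3,L4,L5; from [0,0,0]:
+L1 (α=1/2) → [77, 5, 65/2]
+L2 (α=2/3) → [521/3, 301/3, 317/6]
+L3 (α=1/4) → [267/2, 99, 771/8]
+L4 (α=4/7) → [167/2, 797/7, 7689/56]
+L5 (α=1/6) → [1147/12, 5525/42, 47965/336]
rounded: [96, 132, 143]


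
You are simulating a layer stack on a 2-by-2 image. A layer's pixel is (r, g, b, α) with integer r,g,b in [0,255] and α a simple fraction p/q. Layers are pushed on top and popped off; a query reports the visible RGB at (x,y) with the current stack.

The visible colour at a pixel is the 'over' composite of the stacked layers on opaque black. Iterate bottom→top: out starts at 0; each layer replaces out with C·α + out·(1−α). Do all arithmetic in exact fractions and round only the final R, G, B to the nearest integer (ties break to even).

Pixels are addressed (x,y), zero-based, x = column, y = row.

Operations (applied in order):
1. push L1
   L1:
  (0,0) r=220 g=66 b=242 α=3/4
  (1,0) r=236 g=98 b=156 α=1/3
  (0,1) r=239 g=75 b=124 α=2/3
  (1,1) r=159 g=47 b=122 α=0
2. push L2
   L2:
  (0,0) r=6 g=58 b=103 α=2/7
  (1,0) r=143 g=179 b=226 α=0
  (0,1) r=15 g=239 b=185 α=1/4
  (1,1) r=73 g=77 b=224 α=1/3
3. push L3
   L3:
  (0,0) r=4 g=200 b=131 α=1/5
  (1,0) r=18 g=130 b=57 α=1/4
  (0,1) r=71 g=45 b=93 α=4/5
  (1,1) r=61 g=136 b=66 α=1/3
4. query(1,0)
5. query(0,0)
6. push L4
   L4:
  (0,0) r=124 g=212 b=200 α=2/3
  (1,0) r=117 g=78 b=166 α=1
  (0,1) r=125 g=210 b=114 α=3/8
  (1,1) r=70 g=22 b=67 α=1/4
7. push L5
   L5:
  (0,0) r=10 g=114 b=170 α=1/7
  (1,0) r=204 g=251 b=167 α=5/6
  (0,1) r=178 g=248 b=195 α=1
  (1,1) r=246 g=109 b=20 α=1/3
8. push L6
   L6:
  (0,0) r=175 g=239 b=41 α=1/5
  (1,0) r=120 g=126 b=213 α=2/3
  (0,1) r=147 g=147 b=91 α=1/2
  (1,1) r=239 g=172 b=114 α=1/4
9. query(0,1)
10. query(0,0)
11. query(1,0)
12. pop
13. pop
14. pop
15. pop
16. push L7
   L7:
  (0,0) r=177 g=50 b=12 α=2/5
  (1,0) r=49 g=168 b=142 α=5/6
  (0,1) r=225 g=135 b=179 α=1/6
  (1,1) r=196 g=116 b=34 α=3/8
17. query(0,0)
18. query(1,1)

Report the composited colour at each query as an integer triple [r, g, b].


(1,0) stack=L1,L2,L3; from [0,0,0]:
+L1 (α=1/3) → [236/3, 98/3, 52]
+L2 (α=0) → [236/3, 98/3, 52]
+L3 (α=1/4) → [127/2, 57, 213/4]
= [64, 57, 53]

query (0,0) [L1,L2,L3] — begin 0,0,0
after L1 α=3/4: [165, 99/2, 363/2]
after L2 α=2/7: [837/7, 727/14, 2227/14]
after L3 α=1/5: [3376/35, 2854/35, 5371/35]
→ [96, 82, 153]

(0,1) stack=L1,L2,L3,L4,L5,L6; from [0,0,0]:
after L1 α=2/3: [478/3, 50, 248/3]
after L2 α=1/4: [493/4, 389/4, 433/4]
after L3 α=4/5: [1629/20, 1109/20, 1921/20]
after L4 α=3/8: [3129/32, 3629/32, 3289/32]
after L5 α=1: [178, 248, 195]
after L6 α=1/2: [325/2, 395/2, 143]
→ [162, 198, 143]

(0,0) stack=L1,L2,L3,L4,L5,L6; from [0,0,0]:
+L1 (α=3/4) → [165, 99/2, 363/2]
+L2 (α=2/7) → [837/7, 727/14, 2227/14]
+L3 (α=1/5) → [3376/35, 2854/35, 5371/35]
+L4 (α=2/3) → [12056/105, 5898/35, 6457/35]
+L5 (α=1/7) → [24462/245, 39378/245, 44692/245]
+L6 (α=1/5) → [140723/1225, 216067/1225, 188813/1225]
= [115, 176, 154]

query (1,0) [L1,L2,L3,L4,L5,L6] — begin 0,0,0
after L1 α=1/3: [236/3, 98/3, 52]
after L2 α=0: [236/3, 98/3, 52]
after L3 α=1/4: [127/2, 57, 213/4]
after L4 α=1: [117, 78, 166]
after L5 α=5/6: [379/2, 1333/6, 1001/6]
after L6 α=2/3: [859/6, 2845/18, 3557/18]
rounded: [143, 158, 198]

query (0,0) [L1,L2,L7] — begin 0,0,0
L1 α=3/4: [165, 99/2, 363/2]
L2 α=2/7: [837/7, 727/14, 2227/14]
L7 α=2/5: [4989/35, 3581/70, 7017/70]
→ [143, 51, 100]

(1,1) stack=L1,L2,L7; from [0,0,0]:
after L1 α=0: [0, 0, 0]
after L2 α=1/3: [73/3, 77/3, 224/3]
after L7 α=3/8: [2129/24, 1429/24, 713/12]
→ [89, 60, 59]


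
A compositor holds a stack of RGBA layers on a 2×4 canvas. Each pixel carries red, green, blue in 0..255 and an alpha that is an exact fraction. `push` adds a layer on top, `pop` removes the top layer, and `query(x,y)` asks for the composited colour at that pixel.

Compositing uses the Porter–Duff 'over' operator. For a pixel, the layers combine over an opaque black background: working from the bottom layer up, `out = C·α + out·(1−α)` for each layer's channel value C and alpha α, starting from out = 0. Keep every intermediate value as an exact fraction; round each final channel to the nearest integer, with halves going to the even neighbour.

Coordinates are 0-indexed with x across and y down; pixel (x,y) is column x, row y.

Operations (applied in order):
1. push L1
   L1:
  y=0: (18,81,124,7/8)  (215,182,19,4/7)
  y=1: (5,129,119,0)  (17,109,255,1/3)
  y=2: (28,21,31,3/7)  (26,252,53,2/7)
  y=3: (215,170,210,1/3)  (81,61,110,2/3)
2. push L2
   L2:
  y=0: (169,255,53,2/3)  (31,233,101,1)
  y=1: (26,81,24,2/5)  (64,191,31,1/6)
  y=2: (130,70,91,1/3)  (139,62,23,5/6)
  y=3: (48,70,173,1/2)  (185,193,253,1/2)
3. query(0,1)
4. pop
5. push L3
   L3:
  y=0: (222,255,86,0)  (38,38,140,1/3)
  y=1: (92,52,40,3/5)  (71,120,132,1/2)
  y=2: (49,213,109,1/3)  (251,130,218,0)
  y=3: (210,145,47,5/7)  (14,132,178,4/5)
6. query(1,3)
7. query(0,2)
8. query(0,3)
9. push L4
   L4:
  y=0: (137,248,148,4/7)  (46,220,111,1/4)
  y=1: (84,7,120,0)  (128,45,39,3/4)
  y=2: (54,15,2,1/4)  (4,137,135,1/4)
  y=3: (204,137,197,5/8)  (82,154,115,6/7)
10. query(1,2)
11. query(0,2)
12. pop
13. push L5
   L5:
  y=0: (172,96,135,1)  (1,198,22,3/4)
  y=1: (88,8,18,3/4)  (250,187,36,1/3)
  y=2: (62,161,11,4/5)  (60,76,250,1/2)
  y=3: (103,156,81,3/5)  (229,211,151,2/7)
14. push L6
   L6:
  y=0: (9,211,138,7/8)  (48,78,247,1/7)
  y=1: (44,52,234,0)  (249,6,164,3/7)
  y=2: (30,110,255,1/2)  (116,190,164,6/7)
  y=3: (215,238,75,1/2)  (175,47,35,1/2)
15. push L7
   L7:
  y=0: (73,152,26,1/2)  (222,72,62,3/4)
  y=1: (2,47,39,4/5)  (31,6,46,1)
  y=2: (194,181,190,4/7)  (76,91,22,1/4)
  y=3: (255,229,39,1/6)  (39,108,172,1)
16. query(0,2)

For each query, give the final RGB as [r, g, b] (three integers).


(0,1) stack=L1,L2; from [0,0,0]:
L1 α=0: [0, 0, 0]
L2 α=2/5: [52/5, 162/5, 48/5]
= [10, 32, 10]

query (1,3) [L1,L3] — begin 0,0,0
L1 α=2/3: [54, 122/3, 220/3]
L3 α=4/5: [22, 1706/15, 2356/15]
rounded: [22, 114, 157]

query (0,2) [L1,L3] — begin 0,0,0
+L1 (α=3/7) → [12, 9, 93/7]
+L3 (α=1/3) → [73/3, 77, 949/21]
rounded: [24, 77, 45]

at x=0,y=3 over L1,L3:
after L1 α=1/3: [215/3, 170/3, 70]
after L3 α=5/7: [3580/21, 2515/21, 375/7]
= [170, 120, 54]

at x=1,y=2 over L1,L3,L4:
after L1 α=2/7: [52/7, 72, 106/7]
after L3 α=0: [52/7, 72, 106/7]
after L4 α=1/4: [46/7, 353/4, 1263/28]
rounded: [7, 88, 45]

(0,2) stack=L1,L3,L4; from [0,0,0]:
after L1 α=3/7: [12, 9, 93/7]
after L3 α=1/3: [73/3, 77, 949/21]
after L4 α=1/4: [127/4, 123/2, 963/28]
rounded: [32, 62, 34]

(0,2) stack=L1,L3,L5,L6,L7; from [0,0,0]:
L1 α=3/7: [12, 9, 93/7]
L3 α=1/3: [73/3, 77, 949/21]
L5 α=4/5: [817/15, 721/5, 1873/105]
L6 α=1/2: [1267/30, 1271/10, 14324/105]
L7 α=4/7: [9027/70, 1579/10, 40924/245]
= [129, 158, 167]


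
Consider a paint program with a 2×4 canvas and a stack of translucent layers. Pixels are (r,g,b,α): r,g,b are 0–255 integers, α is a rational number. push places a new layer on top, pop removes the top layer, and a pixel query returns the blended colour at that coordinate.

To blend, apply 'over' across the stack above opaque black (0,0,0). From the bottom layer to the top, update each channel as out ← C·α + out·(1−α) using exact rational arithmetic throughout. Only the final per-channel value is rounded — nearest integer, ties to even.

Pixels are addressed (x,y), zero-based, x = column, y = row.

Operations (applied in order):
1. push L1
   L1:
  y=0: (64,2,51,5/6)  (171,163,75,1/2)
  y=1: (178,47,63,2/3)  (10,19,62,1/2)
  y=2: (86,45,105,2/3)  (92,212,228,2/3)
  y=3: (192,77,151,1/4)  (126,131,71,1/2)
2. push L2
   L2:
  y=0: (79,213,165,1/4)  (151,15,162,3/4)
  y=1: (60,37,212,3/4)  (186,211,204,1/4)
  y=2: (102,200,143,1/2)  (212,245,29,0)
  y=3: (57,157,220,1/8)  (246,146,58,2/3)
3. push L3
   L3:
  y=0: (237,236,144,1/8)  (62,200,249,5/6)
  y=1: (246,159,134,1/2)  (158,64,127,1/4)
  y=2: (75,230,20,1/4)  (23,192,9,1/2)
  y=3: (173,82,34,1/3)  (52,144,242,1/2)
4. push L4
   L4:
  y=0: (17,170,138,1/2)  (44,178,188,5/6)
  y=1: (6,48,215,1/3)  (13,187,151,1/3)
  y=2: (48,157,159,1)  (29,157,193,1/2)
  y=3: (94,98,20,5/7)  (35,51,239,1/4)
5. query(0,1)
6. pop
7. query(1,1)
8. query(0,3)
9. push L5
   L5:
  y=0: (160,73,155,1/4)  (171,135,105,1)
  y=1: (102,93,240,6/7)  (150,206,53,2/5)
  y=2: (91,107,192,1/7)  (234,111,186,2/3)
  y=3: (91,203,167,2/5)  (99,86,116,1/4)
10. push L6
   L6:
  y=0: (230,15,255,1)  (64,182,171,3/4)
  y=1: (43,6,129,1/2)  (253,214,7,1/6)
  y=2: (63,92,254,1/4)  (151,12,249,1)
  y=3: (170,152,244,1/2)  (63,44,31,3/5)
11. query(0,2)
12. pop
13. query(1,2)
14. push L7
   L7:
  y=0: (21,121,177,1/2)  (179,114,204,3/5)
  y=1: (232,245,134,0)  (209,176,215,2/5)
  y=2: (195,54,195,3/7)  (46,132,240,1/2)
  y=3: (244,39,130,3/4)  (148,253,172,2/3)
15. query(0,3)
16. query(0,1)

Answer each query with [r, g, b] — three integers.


query (0,1) [L1,L2,L3,L4] — begin 0,0,0
L1 α=2/3: [356/3, 94/3, 42]
L2 α=3/4: [224/3, 427/12, 339/2]
L3 α=1/2: [481/3, 2335/24, 607/4]
L4 α=1/3: [980/9, 2911/36, 1037/6]
→ [109, 81, 173]

at x=1,y=1 over L1,L2,L3:
after L1 α=1/2: [5, 19/2, 31]
after L2 α=1/4: [201/4, 479/8, 297/4]
after L3 α=1/4: [1235/16, 1949/32, 1399/16]
= [77, 61, 87]

query (0,3) [L1,L2,L3] — begin 0,0,0
L1 α=1/4: [48, 77/4, 151/4]
L2 α=1/8: [393/8, 1167/32, 1937/32]
L3 α=1/3: [1085/12, 2479/48, 827/16]
= [90, 52, 52]

(0,2) stack=L1,L2,L3,L5,L6; from [0,0,0]:
L1 α=2/3: [172/3, 30, 70]
L2 α=1/2: [239/3, 115, 213/2]
L3 α=1/4: [157/2, 575/4, 679/8]
L5 α=1/7: [562/7, 277/2, 2805/28]
L6 α=1/4: [2127/28, 1015/8, 15527/112]
rounded: [76, 127, 139]

at x=1,y=2 over L1,L2,L3,L5:
L1 α=2/3: [184/3, 424/3, 152]
L2 α=0: [184/3, 424/3, 152]
L3 α=1/2: [253/6, 500/3, 161/2]
L5 α=2/3: [3061/18, 1166/9, 905/6]
→ [170, 130, 151]

query (0,3) [L1,L2,L3,L5,L7] — begin 0,0,0
after L1 α=1/4: [48, 77/4, 151/4]
after L2 α=1/8: [393/8, 1167/32, 1937/32]
after L3 α=1/3: [1085/12, 2479/48, 827/16]
after L5 α=2/5: [1813/20, 1795/16, 1565/16]
after L7 α=3/4: [16453/80, 3667/64, 7805/64]
= [206, 57, 122]

query (0,1) [L1,L2,L3,L5,L7] — begin 0,0,0
+L1 (α=2/3) → [356/3, 94/3, 42]
+L2 (α=3/4) → [224/3, 427/12, 339/2]
+L3 (α=1/2) → [481/3, 2335/24, 607/4]
+L5 (α=6/7) → [331/3, 15727/168, 6367/28]
+L7 (α=0) → [331/3, 15727/168, 6367/28]
→ [110, 94, 227]


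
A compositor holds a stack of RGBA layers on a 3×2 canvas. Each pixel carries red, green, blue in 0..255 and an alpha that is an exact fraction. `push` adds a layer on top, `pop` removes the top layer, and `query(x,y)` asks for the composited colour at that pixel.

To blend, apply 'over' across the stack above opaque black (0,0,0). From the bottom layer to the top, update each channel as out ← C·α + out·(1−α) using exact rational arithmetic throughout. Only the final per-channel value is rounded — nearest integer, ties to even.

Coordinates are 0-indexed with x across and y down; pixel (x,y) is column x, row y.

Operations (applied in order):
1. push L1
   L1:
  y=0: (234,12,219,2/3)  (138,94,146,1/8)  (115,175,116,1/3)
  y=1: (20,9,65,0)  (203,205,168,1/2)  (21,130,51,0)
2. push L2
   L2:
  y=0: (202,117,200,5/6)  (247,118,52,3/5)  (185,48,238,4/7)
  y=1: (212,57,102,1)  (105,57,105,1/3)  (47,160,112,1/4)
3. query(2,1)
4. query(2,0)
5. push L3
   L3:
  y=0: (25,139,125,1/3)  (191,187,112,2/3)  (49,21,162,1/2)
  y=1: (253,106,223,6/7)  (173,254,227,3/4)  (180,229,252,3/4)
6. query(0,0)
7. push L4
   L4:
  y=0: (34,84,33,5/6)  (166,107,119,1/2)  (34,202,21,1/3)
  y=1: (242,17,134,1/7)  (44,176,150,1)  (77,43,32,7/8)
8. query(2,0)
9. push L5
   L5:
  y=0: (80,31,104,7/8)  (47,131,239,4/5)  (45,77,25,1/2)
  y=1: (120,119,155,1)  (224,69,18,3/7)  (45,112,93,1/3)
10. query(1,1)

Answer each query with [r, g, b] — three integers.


query (2,1) [L1,L2] — begin 0,0,0
+L1 (α=0) → [0, 0, 0]
+L2 (α=1/4) → [47/4, 40, 28]
= [12, 40, 28]

(2,0) stack=L1,L2; from [0,0,0]:
L1 α=1/3: [115/3, 175/3, 116/3]
L2 α=4/7: [855/7, 367/7, 1068/7]
= [122, 52, 153]

query (0,0) [L1,L2,L3] — begin 0,0,0
L1 α=2/3: [156, 8, 146]
L2 α=5/6: [583/3, 593/6, 191]
L3 α=1/3: [1241/9, 1010/9, 169]
rounded: [138, 112, 169]

(2,0) stack=L1,L2,L3,L4; from [0,0,0]:
+L1 (α=1/3) → [115/3, 175/3, 116/3]
+L2 (α=4/7) → [855/7, 367/7, 1068/7]
+L3 (α=1/2) → [599/7, 257/7, 1101/7]
+L4 (α=1/3) → [1436/21, 1928/21, 783/7]
= [68, 92, 112]

(1,1) stack=L1,L2,L3,L4,L5; from [0,0,0]:
L1 α=1/2: [203/2, 205/2, 84]
L2 α=1/3: [308/3, 262/3, 91]
L3 α=3/4: [1865/12, 637/3, 193]
L4 α=1: [44, 176, 150]
L5 α=3/7: [848/7, 911/7, 654/7]
→ [121, 130, 93]


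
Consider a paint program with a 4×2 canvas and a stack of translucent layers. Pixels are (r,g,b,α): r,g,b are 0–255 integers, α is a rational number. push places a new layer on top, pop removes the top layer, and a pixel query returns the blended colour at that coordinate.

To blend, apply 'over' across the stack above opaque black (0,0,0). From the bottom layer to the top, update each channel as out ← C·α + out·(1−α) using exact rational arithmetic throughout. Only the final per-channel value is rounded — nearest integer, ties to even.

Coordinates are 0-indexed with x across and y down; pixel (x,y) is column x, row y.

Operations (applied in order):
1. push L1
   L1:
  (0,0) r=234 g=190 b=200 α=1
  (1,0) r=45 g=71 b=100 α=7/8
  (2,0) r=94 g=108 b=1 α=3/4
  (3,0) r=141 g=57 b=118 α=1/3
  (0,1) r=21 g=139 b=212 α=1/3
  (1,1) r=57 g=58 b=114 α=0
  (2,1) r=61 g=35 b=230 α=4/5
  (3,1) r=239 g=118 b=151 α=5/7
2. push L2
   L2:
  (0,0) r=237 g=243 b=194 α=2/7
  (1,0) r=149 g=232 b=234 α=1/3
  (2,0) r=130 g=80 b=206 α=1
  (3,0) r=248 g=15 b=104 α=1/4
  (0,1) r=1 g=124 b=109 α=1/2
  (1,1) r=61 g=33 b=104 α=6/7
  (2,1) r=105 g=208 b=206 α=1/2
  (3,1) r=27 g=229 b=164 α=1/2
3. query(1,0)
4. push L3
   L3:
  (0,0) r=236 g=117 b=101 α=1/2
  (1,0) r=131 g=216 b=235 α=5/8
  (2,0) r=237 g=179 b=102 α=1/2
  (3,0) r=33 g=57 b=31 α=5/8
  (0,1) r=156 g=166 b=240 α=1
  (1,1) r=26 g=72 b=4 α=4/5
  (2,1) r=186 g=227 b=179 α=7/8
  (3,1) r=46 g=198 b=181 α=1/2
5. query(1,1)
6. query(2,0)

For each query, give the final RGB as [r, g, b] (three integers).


query (1,0) [L1,L2] — begin 0,0,0
+L1 (α=7/8) → [315/8, 497/8, 175/2]
+L2 (α=1/3) → [911/12, 475/4, 409/3]
= [76, 119, 136]

at x=1,y=1 over L1,L2,L3:
L1 α=0: [0, 0, 0]
L2 α=6/7: [366/7, 198/7, 624/7]
L3 α=4/5: [1094/35, 2214/35, 736/35]
→ [31, 63, 21]

(2,0) stack=L1,L2,L3; from [0,0,0]:
+L1 (α=3/4) → [141/2, 81, 3/4]
+L2 (α=1) → [130, 80, 206]
+L3 (α=1/2) → [367/2, 259/2, 154]
= [184, 130, 154]


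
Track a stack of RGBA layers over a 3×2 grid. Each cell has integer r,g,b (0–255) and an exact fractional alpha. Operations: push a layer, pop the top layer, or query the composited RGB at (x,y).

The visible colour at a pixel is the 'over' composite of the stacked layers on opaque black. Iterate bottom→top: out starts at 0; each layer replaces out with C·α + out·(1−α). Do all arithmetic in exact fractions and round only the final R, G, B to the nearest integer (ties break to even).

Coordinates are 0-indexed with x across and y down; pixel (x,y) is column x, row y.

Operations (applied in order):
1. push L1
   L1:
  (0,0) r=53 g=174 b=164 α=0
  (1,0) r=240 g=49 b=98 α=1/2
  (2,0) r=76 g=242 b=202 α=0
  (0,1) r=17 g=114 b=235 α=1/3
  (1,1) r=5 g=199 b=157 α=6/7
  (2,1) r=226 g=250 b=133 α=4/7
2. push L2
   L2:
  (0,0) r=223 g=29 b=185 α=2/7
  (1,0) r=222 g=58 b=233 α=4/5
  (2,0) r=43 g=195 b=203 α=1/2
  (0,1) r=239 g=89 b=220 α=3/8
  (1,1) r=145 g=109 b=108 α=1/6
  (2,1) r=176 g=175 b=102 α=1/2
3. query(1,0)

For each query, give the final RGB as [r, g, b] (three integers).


query (1,0) [L1,L2] — begin 0,0,0
+L1 (α=1/2) → [120, 49/2, 49]
+L2 (α=4/5) → [1008/5, 513/10, 981/5]
→ [202, 51, 196]


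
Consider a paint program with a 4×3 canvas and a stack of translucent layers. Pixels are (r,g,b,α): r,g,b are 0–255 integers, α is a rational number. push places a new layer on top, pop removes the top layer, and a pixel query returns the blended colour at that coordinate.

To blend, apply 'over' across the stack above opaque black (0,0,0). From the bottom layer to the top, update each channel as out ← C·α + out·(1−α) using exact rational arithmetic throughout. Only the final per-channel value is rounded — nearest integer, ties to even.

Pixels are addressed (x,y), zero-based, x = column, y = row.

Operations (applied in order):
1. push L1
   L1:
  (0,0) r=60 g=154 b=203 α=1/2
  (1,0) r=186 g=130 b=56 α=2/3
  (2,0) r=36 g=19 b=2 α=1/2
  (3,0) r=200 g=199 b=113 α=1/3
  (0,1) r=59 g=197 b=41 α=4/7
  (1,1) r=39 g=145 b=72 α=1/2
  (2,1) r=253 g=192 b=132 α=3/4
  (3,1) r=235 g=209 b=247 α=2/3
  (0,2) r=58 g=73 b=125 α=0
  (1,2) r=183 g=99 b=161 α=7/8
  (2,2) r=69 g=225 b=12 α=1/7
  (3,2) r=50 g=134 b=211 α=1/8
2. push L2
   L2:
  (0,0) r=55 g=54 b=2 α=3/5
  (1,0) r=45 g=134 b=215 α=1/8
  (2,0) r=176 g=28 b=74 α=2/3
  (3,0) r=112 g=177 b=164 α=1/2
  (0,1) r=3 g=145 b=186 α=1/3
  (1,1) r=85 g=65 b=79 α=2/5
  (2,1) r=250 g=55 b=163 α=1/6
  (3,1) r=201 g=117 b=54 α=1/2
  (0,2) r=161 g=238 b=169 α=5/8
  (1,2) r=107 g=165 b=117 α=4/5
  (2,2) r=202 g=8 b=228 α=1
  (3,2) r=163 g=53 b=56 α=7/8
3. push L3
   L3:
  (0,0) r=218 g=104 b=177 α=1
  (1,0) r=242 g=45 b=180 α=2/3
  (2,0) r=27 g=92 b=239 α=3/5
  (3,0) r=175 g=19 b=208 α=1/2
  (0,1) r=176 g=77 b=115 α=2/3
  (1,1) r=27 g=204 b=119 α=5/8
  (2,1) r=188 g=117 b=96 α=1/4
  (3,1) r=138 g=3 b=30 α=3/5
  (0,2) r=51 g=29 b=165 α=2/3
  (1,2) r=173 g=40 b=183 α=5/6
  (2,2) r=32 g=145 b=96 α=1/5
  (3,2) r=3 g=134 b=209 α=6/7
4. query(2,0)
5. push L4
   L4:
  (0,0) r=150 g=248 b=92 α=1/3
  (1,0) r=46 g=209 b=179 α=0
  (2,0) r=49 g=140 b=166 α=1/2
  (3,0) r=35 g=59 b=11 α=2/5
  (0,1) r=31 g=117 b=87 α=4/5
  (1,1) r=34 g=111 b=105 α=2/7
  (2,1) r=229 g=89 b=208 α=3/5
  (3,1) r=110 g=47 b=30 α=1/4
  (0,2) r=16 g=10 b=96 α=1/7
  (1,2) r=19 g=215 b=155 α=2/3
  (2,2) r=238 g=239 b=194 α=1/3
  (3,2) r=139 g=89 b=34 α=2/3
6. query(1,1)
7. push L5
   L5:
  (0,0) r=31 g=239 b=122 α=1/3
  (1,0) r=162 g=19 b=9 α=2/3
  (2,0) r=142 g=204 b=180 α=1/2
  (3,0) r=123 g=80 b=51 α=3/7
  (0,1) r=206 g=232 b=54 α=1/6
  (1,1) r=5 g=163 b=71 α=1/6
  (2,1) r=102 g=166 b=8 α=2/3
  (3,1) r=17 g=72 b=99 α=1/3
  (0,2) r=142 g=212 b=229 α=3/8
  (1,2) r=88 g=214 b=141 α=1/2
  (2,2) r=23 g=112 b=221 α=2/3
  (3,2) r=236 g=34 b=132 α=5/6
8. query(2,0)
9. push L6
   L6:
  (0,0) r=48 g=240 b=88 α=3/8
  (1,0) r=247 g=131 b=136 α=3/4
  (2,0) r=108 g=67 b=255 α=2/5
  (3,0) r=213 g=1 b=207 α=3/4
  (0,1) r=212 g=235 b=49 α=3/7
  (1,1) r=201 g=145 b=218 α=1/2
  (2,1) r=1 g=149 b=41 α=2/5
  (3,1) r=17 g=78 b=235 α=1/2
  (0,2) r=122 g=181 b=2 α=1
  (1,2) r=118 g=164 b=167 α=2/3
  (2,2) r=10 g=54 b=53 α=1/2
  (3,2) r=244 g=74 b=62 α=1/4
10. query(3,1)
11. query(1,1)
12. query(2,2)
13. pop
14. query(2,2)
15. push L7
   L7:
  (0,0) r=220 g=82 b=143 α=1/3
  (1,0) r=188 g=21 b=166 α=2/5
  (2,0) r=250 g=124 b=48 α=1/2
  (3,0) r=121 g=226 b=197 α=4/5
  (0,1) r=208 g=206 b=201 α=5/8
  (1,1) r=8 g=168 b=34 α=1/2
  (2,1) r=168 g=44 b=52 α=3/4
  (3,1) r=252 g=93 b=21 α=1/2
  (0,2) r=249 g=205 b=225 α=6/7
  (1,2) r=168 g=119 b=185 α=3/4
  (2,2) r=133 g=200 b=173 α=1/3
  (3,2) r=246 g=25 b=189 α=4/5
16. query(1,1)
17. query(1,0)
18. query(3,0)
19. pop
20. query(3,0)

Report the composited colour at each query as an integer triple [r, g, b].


at x=2,y=0 over L1,L2,L3:
after L1 α=1/2: [18, 19/2, 1]
after L2 α=2/3: [370/3, 131/6, 149/3]
after L3 α=3/5: [983/15, 959/15, 2449/15]
= [66, 64, 163]

(1,1) stack=L1,L2,L3,L4; from [0,0,0]:
+L1 (α=1/2) → [39/2, 145/2, 36]
+L2 (α=2/5) → [457/10, 139/2, 266/5]
+L3 (α=5/8) → [2721/80, 2457/16, 3773/40]
+L4 (α=2/7) → [3809/112, 15837/112, 779/8]
rounded: [34, 141, 97]

(2,0) stack=L1,L2,L3,L4,L5; from [0,0,0]:
+L1 (α=1/2) → [18, 19/2, 1]
+L2 (α=2/3) → [370/3, 131/6, 149/3]
+L3 (α=3/5) → [983/15, 959/15, 2449/15]
+L4 (α=1/2) → [859/15, 3059/30, 4939/30]
+L5 (α=1/2) → [2989/30, 9179/60, 10339/60]
→ [100, 153, 172]

query (3,1) [L1,L2,L3,L4,L5,L6] — begin 0,0,0
after L1 α=2/3: [470/3, 418/3, 494/3]
after L2 α=1/2: [1073/6, 769/6, 328/3]
after L3 α=3/5: [463/3, 796/15, 926/15]
after L4 α=1/4: [573/4, 1031/20, 269/5]
after L5 α=1/3: [607/6, 1751/30, 1033/15]
after L6 α=1/2: [709/12, 4091/60, 2279/15]
rounded: [59, 68, 152]

(1,1) stack=L1,L2,L3,L4,L5,L6; from [0,0,0]:
after L1 α=1/2: [39/2, 145/2, 36]
after L2 α=2/5: [457/10, 139/2, 266/5]
after L3 α=5/8: [2721/80, 2457/16, 3773/40]
after L4 α=2/7: [3809/112, 15837/112, 779/8]
after L5 α=1/6: [6535/224, 97441/672, 4463/48]
after L6 α=1/2: [51559/448, 194881/1344, 14927/96]
= [115, 145, 155]

at x=2,y=2 over L1,L2,L3,L4,L5,L6:
after L1 α=1/7: [69/7, 225/7, 12/7]
after L2 α=1: [202, 8, 228]
after L3 α=1/5: [168, 177/5, 1008/5]
after L4 α=1/3: [574/3, 1549/15, 2986/15]
after L5 α=2/3: [712/9, 4909/45, 9616/45]
after L6 α=1/2: [401/9, 7339/90, 12001/90]
= [45, 82, 133]

query (2,2) [L1,L2,L3,L4,L5] — begin 0,0,0
+L1 (α=1/7) → [69/7, 225/7, 12/7]
+L2 (α=1) → [202, 8, 228]
+L3 (α=1/5) → [168, 177/5, 1008/5]
+L4 (α=1/3) → [574/3, 1549/15, 2986/15]
+L5 (α=2/3) → [712/9, 4909/45, 9616/45]
rounded: [79, 109, 214]

(1,1) stack=L1,L2,L3,L4,L5,L7; from [0,0,0]:
+L1 (α=1/2) → [39/2, 145/2, 36]
+L2 (α=2/5) → [457/10, 139/2, 266/5]
+L3 (α=5/8) → [2721/80, 2457/16, 3773/40]
+L4 (α=2/7) → [3809/112, 15837/112, 779/8]
+L5 (α=1/6) → [6535/224, 97441/672, 4463/48]
+L7 (α=1/2) → [8327/448, 210337/1344, 6095/96]
= [19, 157, 63]

at x=1,y=0 over L1,L2,L3,L4,L5,L7:
after L1 α=2/3: [124, 260/3, 112/3]
after L2 α=1/8: [913/8, 1111/12, 1429/24]
after L3 α=2/3: [1595/8, 2191/36, 10069/72]
after L4 α=0: [1595/8, 2191/36, 10069/72]
after L5 α=2/3: [4187/24, 3559/108, 11365/216]
after L7 α=2/5: [1439/8, 5071/180, 35269/360]
→ [180, 28, 98]

at x=3,y=0 over L1,L2,L3,L4,L5,L7:
+L1 (α=1/3) → [200/3, 199/3, 113/3]
+L2 (α=1/2) → [268/3, 365/3, 605/6]
+L3 (α=1/2) → [793/6, 211/3, 1853/12]
+L4 (α=2/5) → [933/10, 329/5, 1941/20]
+L5 (α=3/7) → [3711/35, 2516/35, 2706/35]
+L7 (α=4/5) → [20651/175, 34156/175, 30286/175]
→ [118, 195, 173]

at x=3,y=0 over L1,L2,L3,L4,L5:
L1 α=1/3: [200/3, 199/3, 113/3]
L2 α=1/2: [268/3, 365/3, 605/6]
L3 α=1/2: [793/6, 211/3, 1853/12]
L4 α=2/5: [933/10, 329/5, 1941/20]
L5 α=3/7: [3711/35, 2516/35, 2706/35]
= [106, 72, 77]


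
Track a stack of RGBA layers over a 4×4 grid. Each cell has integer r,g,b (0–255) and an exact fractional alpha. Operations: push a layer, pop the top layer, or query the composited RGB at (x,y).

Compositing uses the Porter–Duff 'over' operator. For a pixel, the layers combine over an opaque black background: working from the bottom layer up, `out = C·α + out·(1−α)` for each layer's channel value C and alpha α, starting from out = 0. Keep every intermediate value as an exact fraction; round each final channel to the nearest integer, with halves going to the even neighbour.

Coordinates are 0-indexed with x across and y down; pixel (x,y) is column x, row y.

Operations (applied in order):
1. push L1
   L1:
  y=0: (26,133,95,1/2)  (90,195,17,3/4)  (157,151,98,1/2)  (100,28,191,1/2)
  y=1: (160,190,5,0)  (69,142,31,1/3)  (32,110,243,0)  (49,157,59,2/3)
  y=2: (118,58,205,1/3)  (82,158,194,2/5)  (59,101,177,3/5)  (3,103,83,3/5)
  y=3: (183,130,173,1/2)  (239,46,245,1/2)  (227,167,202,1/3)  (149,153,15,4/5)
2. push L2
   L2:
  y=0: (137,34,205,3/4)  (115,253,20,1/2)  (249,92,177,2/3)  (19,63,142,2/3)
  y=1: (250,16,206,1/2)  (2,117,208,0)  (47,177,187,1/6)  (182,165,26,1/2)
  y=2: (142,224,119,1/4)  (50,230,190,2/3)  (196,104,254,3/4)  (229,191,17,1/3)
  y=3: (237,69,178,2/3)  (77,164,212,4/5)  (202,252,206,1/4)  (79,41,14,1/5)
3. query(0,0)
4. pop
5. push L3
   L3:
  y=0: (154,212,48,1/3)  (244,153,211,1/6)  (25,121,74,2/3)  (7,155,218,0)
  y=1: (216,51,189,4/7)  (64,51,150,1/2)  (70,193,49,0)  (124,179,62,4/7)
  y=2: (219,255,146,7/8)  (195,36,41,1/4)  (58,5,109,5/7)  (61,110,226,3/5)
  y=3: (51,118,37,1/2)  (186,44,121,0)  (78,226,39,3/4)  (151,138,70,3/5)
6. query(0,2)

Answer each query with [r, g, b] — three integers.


(0,0) stack=L1,L2; from [0,0,0]:
+L1 (α=1/2) → [13, 133/2, 95/2]
+L2 (α=3/4) → [106, 337/8, 1325/8]
rounded: [106, 42, 166]

(0,2) stack=L1,L3; from [0,0,0]:
L1 α=1/3: [118/3, 58/3, 205/3]
L3 α=7/8: [4717/24, 5413/24, 3271/24]
→ [197, 226, 136]


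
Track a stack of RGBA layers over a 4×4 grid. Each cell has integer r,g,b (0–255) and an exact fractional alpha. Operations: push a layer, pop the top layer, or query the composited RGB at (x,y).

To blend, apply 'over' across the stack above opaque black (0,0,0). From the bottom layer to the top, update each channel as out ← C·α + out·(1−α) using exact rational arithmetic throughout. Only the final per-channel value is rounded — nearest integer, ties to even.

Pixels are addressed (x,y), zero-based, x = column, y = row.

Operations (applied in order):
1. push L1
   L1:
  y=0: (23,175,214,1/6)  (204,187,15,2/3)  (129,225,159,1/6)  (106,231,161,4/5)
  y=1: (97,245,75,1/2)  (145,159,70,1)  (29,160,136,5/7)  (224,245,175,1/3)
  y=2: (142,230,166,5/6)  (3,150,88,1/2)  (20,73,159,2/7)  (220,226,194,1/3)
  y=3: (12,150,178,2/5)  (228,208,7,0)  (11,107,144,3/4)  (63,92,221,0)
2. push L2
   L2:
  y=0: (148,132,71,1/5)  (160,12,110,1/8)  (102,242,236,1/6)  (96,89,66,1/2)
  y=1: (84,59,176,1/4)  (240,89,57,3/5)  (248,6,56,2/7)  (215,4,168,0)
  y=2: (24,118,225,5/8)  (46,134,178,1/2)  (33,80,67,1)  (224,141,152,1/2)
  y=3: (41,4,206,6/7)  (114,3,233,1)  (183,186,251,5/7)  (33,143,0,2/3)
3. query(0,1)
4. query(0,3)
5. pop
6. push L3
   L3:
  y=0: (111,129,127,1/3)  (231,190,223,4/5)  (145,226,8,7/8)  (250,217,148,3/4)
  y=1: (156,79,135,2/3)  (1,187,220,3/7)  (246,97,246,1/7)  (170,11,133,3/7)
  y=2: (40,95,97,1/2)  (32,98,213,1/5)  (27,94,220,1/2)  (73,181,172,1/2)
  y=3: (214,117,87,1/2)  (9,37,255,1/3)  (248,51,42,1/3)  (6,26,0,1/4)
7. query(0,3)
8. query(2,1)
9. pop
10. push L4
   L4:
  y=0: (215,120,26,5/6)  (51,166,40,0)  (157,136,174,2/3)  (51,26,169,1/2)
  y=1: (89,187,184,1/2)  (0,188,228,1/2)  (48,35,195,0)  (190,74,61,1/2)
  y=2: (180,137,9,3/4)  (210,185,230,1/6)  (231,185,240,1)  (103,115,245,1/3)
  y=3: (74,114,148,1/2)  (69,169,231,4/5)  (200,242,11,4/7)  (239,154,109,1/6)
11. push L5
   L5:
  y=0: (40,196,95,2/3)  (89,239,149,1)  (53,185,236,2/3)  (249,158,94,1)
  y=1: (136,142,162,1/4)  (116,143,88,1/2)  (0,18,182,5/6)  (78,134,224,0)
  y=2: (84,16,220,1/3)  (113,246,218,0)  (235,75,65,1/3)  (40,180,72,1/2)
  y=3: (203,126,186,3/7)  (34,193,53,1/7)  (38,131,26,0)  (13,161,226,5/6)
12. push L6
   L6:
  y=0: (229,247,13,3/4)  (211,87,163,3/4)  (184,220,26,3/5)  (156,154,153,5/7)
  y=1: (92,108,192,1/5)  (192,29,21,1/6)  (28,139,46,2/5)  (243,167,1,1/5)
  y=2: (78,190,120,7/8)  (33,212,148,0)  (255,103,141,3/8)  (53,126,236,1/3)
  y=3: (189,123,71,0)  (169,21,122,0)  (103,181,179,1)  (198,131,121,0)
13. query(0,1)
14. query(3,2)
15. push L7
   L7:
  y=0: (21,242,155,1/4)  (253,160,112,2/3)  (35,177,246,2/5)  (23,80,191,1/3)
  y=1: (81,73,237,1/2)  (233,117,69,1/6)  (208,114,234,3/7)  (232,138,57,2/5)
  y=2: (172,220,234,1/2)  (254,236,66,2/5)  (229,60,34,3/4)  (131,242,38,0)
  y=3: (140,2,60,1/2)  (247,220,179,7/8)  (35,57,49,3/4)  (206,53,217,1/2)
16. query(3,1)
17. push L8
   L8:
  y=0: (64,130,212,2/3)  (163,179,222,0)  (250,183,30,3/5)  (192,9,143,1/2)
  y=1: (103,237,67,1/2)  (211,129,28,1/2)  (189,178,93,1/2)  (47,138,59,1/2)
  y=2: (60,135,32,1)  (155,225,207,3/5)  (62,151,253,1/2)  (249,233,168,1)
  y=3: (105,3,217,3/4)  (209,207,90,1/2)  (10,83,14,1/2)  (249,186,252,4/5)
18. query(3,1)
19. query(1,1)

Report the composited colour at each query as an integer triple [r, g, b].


query (0,1) [L1,L2] — begin 0,0,0
L1 α=1/2: [97/2, 245/2, 75/2]
L2 α=1/4: [459/8, 853/8, 577/8]
rounded: [57, 107, 72]

at x=0,y=3 over L1,L2:
L1 α=2/5: [24/5, 60, 356/5]
L2 α=6/7: [1254/35, 12, 6536/35]
rounded: [36, 12, 187]

at x=0,y=3 over L1,L3:
+L1 (α=2/5) → [24/5, 60, 356/5]
+L3 (α=1/2) → [547/5, 177/2, 791/10]
→ [109, 88, 79]

query (2,1) [L1,L3] — begin 0,0,0
after L1 α=5/7: [145/7, 800/7, 680/7]
after L3 α=1/7: [2592/49, 5479/49, 5802/49]
→ [53, 112, 118]

(0,1) stack=L1,L4,L5,L6; from [0,0,0]:
after L1 α=1/2: [97/2, 245/2, 75/2]
after L4 α=1/2: [275/4, 619/4, 443/4]
after L5 α=1/4: [1369/16, 2425/16, 1977/16]
after L6 α=1/5: [1737/20, 2857/20, 549/4]
= [87, 143, 137]

at x=3,y=2 over L1,L4,L5,L6:
+L1 (α=1/3) → [220/3, 226/3, 194/3]
+L4 (α=1/3) → [749/9, 797/9, 1123/9]
+L5 (α=1/2) → [1109/18, 2417/18, 1771/18]
+L6 (α=1/3) → [1586/27, 3551/27, 3895/27]
→ [59, 132, 144]

query (3,1) [L1,L4,L5,L6,L7] — begin 0,0,0
L1 α=1/3: [224/3, 245/3, 175/3]
L4 α=1/2: [397/3, 467/6, 179/3]
L5 α=0: [397/3, 467/6, 179/3]
L6 α=1/5: [2317/15, 287/3, 719/15]
L7 α=2/5: [4637/25, 563/5, 1289/25]
rounded: [185, 113, 52]

(3,1) stack=L1,L4,L5,L6,L7,L8; from [0,0,0]:
after L1 α=1/3: [224/3, 245/3, 175/3]
after L4 α=1/2: [397/3, 467/6, 179/3]
after L5 α=0: [397/3, 467/6, 179/3]
after L6 α=1/5: [2317/15, 287/3, 719/15]
after L7 α=2/5: [4637/25, 563/5, 1289/25]
after L8 α=1/2: [2906/25, 1253/10, 1382/25]
→ [116, 125, 55]

query (1,1) [L1,L4,L5,L6,L7,L8] — begin 0,0,0
after L1 α=1: [145, 159, 70]
after L4 α=1/2: [145/2, 347/2, 149]
after L5 α=1/2: [377/4, 633/4, 237/2]
after L6 α=1/6: [2653/24, 3281/24, 409/4]
after L7 α=1/6: [18857/144, 19213/144, 2321/24]
after L8 α=1/2: [49241/288, 37789/288, 2993/48]
→ [171, 131, 62]
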